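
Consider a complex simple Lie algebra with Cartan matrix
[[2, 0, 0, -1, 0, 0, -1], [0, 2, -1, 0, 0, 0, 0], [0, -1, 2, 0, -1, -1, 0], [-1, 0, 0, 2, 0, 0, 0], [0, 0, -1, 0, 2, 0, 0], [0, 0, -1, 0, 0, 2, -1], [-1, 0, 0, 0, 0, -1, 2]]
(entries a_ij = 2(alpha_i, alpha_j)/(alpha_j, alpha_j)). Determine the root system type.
The matrix has rank 7 with 2's on the diagonal. Reading the off-diagonal entries as Dynkin edges (a single edge where a_ij = a_ji = -1; a double or triple edge where a_ij * a_ji = 2 or 3), the diagram is a chain of 5 nodes with a fork of two nodes at one end (D_7). One simple-root ordering that puts it in standard form is (alpha_4, alpha_1, alpha_7, alpha_6, alpha_3, alpha_5, alpha_2). So the algebra is type D_7, i.e. so(14).

D_7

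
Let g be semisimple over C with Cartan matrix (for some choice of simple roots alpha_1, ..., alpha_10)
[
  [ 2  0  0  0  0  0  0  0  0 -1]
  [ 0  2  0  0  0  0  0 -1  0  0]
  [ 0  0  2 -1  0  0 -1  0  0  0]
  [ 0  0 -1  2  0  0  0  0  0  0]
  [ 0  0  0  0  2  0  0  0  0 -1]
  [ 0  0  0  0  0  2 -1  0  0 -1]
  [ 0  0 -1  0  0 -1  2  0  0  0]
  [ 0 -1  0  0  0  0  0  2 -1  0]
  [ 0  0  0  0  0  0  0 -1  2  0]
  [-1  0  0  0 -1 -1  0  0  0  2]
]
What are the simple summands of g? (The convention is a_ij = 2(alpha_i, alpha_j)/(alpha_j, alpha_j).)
A_3 (sl(4)) + D_7 (so(14))

The diagram associated to this matrix has two connected components: the simple roots {alpha_2, alpha_8, alpha_9} form a chain of 3 nodes with single edges (A_3), and {alpha_1, alpha_3, alpha_4, alpha_5, alpha_6, alpha_7, alpha_10} form a chain of 5 nodes with a fork of two nodes at one end (D_7). A semisimple Lie algebra decomposes uniquely as the direct sum of simple ideals, one per connected component of its Dynkin diagram, so g ≅ A_3 ⊕ D_7 (dimension 15 + 91 = 106).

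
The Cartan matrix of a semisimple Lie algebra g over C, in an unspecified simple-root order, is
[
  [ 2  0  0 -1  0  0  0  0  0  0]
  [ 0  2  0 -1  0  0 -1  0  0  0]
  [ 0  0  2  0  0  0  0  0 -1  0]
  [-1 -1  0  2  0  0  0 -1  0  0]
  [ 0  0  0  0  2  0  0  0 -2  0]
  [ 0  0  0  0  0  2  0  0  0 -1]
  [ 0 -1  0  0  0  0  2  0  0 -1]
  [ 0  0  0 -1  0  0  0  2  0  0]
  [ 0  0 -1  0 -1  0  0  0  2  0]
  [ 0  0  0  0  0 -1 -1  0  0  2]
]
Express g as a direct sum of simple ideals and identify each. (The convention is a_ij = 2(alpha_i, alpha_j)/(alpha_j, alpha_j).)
The diagram associated to this matrix has two connected components: the simple roots {alpha_3, alpha_5, alpha_9} form a chain of 3 nodes with a double edge at one end; the terminal node there is the unique long simple root (C_3), and {alpha_1, alpha_2, alpha_4, alpha_6, alpha_7, alpha_8, alpha_10} form a chain of 5 nodes with a fork of two nodes at one end (D_7). A semisimple Lie algebra decomposes uniquely as the direct sum of simple ideals, one per connected component of its Dynkin diagram, so g ≅ C_3 ⊕ D_7 (dimension 21 + 91 = 112).

C_3 ⊕ D_7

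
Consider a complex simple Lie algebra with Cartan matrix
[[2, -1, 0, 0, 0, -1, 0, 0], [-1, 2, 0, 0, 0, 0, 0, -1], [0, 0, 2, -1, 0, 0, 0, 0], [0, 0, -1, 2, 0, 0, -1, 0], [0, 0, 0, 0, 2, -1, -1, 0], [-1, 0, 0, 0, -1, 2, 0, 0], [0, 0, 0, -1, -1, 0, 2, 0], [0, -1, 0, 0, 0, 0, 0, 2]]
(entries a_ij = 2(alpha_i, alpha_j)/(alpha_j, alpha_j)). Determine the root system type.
The matrix has rank 8 with 2's on the diagonal. Reading the off-diagonal entries as Dynkin edges (a single edge where a_ij = a_ji = -1; a double or triple edge where a_ij * a_ji = 2 or 3), the diagram is a chain of 8 nodes with single edges (A_8). One simple-root ordering that puts it in standard form is (alpha_8, alpha_2, alpha_1, alpha_6, alpha_5, alpha_7, alpha_4, alpha_3). So the algebra is type A_8, i.e. sl(9).

type A_8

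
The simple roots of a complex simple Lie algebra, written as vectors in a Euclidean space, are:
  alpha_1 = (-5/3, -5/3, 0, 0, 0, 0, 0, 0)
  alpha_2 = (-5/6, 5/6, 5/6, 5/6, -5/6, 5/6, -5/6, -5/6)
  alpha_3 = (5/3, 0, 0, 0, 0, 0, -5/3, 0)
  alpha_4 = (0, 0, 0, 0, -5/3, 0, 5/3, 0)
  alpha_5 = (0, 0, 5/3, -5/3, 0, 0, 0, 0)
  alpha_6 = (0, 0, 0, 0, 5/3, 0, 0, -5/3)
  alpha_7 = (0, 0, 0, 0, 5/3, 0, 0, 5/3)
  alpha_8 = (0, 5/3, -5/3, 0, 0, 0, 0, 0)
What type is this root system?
E_8

Compute the Cartan integers a_ij = 2(alpha_i, alpha_j)/(alpha_j, alpha_j); the resulting 8x8 Cartan matrix is
[[2, 0, -1, 0, 0, 0, 0, -1], [0, 2, 0, 0, 0, 0, -1, 0], [-1, 0, 2, -1, 0, 0, 0, 0], [0, 0, -1, 2, 0, -1, -1, 0], [0, 0, 0, 0, 2, 0, 0, -1], [0, 0, 0, -1, 0, 2, 0, 0], [0, -1, 0, -1, 0, 0, 2, 0], [-1, 0, 0, 0, -1, 0, 0, 2]].
All simple roots have the same length, so the diagram is simply laced. The associated Dynkin diagram is a chain of 7 nodes with one extra node attached to the third node from one end (E_8), so the type is E_8.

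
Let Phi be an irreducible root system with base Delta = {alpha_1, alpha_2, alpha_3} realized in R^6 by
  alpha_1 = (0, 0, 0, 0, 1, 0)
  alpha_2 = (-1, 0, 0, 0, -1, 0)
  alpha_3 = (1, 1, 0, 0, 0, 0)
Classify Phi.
B_3 (so(7))

Compute the Cartan integers a_ij = 2(alpha_i, alpha_j)/(alpha_j, alpha_j); the resulting 3x3 Cartan matrix is
[[2, -1, 0], [-2, 2, -1], [0, -1, 2]].
The roots have two lengths (squared-length ratio 2:1); the short ones are alpha_{1}. The associated Dynkin diagram is a chain of 3 nodes with a double edge at one end; the terminal node there is the unique short simple root (B_3), so the type is B_3 (the algebra so(7)).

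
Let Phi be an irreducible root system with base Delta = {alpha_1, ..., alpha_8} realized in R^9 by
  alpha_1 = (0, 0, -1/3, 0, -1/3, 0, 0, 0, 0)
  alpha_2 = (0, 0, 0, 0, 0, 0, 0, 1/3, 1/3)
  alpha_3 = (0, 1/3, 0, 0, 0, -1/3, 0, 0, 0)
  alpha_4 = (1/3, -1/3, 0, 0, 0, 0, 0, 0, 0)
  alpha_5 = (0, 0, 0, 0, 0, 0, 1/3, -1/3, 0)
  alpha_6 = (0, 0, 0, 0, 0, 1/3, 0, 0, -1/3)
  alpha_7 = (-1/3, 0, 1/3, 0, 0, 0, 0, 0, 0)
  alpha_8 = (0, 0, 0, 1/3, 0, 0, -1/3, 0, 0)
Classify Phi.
Compute the Cartan integers a_ij = 2(alpha_i, alpha_j)/(alpha_j, alpha_j); the resulting 8x8 Cartan matrix is
[[2, 0, 0, 0, 0, 0, -1, 0], [0, 2, 0, 0, -1, -1, 0, 0], [0, 0, 2, -1, 0, -1, 0, 0], [0, 0, -1, 2, 0, 0, -1, 0], [0, -1, 0, 0, 2, 0, 0, -1], [0, -1, -1, 0, 0, 2, 0, 0], [-1, 0, 0, -1, 0, 0, 2, 0], [0, 0, 0, 0, -1, 0, 0, 2]].
All simple roots have the same length, so the diagram is simply laced. The associated Dynkin diagram is a chain of 8 nodes with single edges (A_8), so the type is A_8 (the algebra sl(9)).

A_8 (sl(9))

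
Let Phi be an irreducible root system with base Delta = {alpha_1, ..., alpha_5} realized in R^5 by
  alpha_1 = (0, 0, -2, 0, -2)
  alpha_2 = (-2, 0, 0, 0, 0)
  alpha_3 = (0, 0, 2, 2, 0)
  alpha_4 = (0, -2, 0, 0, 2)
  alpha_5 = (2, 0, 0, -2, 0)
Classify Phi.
Compute the Cartan integers a_ij = 2(alpha_i, alpha_j)/(alpha_j, alpha_j); the resulting 5x5 Cartan matrix is
[[2, 0, -1, -1, 0], [0, 2, 0, 0, -1], [-1, 0, 2, 0, -1], [-1, 0, 0, 2, 0], [0, -2, -1, 0, 2]].
The roots have two lengths (squared-length ratio 2:1); the short ones are alpha_{2}. The associated Dynkin diagram is a chain of 5 nodes with a double edge at one end; the terminal node there is the unique short simple root (B_5), so the type is B_5 (the algebra so(11)).

B_5 (so(11))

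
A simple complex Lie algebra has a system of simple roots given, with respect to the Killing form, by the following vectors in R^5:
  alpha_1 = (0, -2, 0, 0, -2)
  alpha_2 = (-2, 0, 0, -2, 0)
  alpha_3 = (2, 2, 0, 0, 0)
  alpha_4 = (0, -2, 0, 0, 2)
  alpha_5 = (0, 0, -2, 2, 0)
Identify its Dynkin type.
Compute the Cartan integers a_ij = 2(alpha_i, alpha_j)/(alpha_j, alpha_j); the resulting 5x5 Cartan matrix is
[[2, 0, -1, 0, 0], [0, 2, -1, 0, -1], [-1, -1, 2, -1, 0], [0, 0, -1, 2, 0], [0, -1, 0, 0, 2]].
All simple roots have the same length, so the diagram is simply laced. The associated Dynkin diagram is a chain of 3 nodes with a fork of two nodes at one end (D_5), so the type is D_5 (the algebra so(10)).

D5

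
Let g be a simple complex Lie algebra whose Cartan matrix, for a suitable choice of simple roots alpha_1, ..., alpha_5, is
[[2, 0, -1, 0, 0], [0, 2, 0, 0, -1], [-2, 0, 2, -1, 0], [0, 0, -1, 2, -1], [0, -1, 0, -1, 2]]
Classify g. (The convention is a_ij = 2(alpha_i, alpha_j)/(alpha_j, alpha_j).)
type B_5

The matrix has rank 5 with 2's on the diagonal. Reading the off-diagonal entries as Dynkin edges (a single edge where a_ij = a_ji = -1; a double or triple edge where a_ij * a_ji = 2 or 3), the diagram is a chain of 5 nodes with a double edge at one end; the terminal node there is the unique short simple root (B_5). One simple-root ordering that puts it in standard form is (alpha_2, alpha_5, alpha_4, alpha_3, alpha_1). So the algebra is type B_5, i.e. so(11).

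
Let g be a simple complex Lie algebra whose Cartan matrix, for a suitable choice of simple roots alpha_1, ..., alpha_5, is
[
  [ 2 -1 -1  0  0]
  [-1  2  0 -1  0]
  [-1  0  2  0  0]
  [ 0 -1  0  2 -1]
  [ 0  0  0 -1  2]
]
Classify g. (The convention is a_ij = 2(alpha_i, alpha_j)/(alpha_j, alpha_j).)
The matrix has rank 5 with 2's on the diagonal. Reading the off-diagonal entries as Dynkin edges (a single edge where a_ij = a_ji = -1; a double or triple edge where a_ij * a_ji = 2 or 3), the diagram is a chain of 5 nodes with single edges (A_5). One simple-root ordering that puts it in standard form is (alpha_5, alpha_4, alpha_2, alpha_1, alpha_3). So the algebra is type A_5, i.e. sl(6).

A_5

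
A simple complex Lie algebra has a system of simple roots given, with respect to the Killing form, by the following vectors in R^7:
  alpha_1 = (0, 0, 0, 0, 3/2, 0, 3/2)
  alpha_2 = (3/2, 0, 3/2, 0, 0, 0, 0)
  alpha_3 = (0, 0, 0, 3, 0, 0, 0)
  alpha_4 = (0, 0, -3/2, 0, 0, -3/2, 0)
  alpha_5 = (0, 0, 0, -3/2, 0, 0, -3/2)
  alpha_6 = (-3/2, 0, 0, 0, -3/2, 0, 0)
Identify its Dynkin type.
C_6 (sp(12))

Compute the Cartan integers a_ij = 2(alpha_i, alpha_j)/(alpha_j, alpha_j); the resulting 6x6 Cartan matrix is
[[2, 0, 0, 0, -1, -1], [0, 2, 0, -1, 0, -1], [0, 0, 2, 0, -2, 0], [0, -1, 0, 2, 0, 0], [-1, 0, -1, 0, 2, 0], [-1, -1, 0, 0, 0, 2]].
The roots have two lengths (squared-length ratio 2:1); the short ones are alpha_{1,2,4,5,6}. The associated Dynkin diagram is a chain of 6 nodes with a double edge at one end; the terminal node there is the unique long simple root (C_6), so the type is C_6 (the algebra sp(12)).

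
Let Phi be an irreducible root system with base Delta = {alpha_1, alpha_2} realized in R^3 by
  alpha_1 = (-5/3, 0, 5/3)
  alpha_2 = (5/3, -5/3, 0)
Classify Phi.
type A_2

Compute the Cartan integers a_ij = 2(alpha_i, alpha_j)/(alpha_j, alpha_j); the resulting 2x2 Cartan matrix is
[[2, -1], [-1, 2]].
All simple roots have the same length, so the diagram is simply laced. The associated Dynkin diagram is a chain of 2 nodes with single edges (A_2), so the type is A_2 (the algebra sl(3)).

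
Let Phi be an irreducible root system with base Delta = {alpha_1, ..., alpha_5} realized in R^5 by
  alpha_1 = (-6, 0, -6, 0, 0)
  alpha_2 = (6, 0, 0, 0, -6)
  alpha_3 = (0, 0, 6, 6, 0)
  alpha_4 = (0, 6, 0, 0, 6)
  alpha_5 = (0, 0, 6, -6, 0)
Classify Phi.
Compute the Cartan integers a_ij = 2(alpha_i, alpha_j)/(alpha_j, alpha_j); the resulting 5x5 Cartan matrix is
[[2, -1, -1, 0, -1], [-1, 2, 0, -1, 0], [-1, 0, 2, 0, 0], [0, -1, 0, 2, 0], [-1, 0, 0, 0, 2]].
All simple roots have the same length, so the diagram is simply laced. The associated Dynkin diagram is a chain of 3 nodes with a fork of two nodes at one end (D_5), so the type is D_5 (the algebra so(10)).

D_5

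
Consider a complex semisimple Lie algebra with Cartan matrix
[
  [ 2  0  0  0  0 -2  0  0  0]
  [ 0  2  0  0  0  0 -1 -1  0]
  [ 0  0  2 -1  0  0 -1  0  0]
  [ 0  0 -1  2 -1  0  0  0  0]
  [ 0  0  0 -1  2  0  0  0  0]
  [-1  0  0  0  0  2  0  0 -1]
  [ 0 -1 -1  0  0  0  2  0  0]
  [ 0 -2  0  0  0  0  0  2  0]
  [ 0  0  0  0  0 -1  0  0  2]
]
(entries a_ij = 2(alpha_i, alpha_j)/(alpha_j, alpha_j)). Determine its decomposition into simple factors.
C_3 + C_6

The diagram associated to this matrix has two connected components: the simple roots {alpha_1, alpha_6, alpha_9} form a chain of 3 nodes with a double edge at one end; the terminal node there is the unique long simple root (C_3), and {alpha_2, alpha_3, alpha_4, alpha_5, alpha_7, alpha_8} form a chain of 6 nodes with a double edge at one end; the terminal node there is the unique long simple root (C_6). A semisimple Lie algebra decomposes uniquely as the direct sum of simple ideals, one per connected component of its Dynkin diagram, so g ≅ C_3 ⊕ C_6 (dimension 21 + 78 = 99).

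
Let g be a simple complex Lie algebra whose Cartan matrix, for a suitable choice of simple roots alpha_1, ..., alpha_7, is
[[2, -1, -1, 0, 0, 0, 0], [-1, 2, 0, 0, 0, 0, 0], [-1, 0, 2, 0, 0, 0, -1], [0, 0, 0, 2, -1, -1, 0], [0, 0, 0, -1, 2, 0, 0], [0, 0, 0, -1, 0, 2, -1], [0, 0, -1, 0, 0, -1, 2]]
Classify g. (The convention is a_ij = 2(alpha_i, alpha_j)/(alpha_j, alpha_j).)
The matrix has rank 7 with 2's on the diagonal. Reading the off-diagonal entries as Dynkin edges (a single edge where a_ij = a_ji = -1; a double or triple edge where a_ij * a_ji = 2 or 3), the diagram is a chain of 7 nodes with single edges (A_7). One simple-root ordering that puts it in standard form is (alpha_5, alpha_4, alpha_6, alpha_7, alpha_3, alpha_1, alpha_2). So the algebra is type A_7, i.e. sl(8).

A_7 (sl(8))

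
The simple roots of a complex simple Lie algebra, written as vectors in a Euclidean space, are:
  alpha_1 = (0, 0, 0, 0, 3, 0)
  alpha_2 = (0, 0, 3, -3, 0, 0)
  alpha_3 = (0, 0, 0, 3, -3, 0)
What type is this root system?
Compute the Cartan integers a_ij = 2(alpha_i, alpha_j)/(alpha_j, alpha_j); the resulting 3x3 Cartan matrix is
[[2, 0, -1], [0, 2, -1], [-2, -1, 2]].
The roots have two lengths (squared-length ratio 2:1); the short ones are alpha_{1}. The associated Dynkin diagram is a chain of 3 nodes with a double edge at one end; the terminal node there is the unique short simple root (B_3), so the type is B_3 (the algebra so(7)).

B3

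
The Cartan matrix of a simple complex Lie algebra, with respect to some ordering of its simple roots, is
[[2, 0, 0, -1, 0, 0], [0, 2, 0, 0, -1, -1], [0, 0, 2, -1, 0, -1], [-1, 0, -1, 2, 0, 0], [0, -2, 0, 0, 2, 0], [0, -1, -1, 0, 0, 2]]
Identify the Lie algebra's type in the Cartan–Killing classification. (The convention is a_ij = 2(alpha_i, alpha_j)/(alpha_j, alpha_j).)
C6

The matrix has rank 6 with 2's on the diagonal. Reading the off-diagonal entries as Dynkin edges (a single edge where a_ij = a_ji = -1; a double or triple edge where a_ij * a_ji = 2 or 3), the diagram is a chain of 6 nodes with a double edge at one end; the terminal node there is the unique long simple root (C_6). One simple-root ordering that puts it in standard form is (alpha_1, alpha_4, alpha_3, alpha_6, alpha_2, alpha_5). So the algebra is type C_6, i.e. sp(12).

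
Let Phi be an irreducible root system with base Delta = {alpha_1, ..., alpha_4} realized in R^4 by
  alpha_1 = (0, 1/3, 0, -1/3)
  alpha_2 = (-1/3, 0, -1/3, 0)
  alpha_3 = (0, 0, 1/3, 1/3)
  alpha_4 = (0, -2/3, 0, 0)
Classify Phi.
Compute the Cartan integers a_ij = 2(alpha_i, alpha_j)/(alpha_j, alpha_j); the resulting 4x4 Cartan matrix is
[[2, 0, -1, -1], [0, 2, -1, 0], [-1, -1, 2, 0], [-2, 0, 0, 2]].
The roots have two lengths (squared-length ratio 2:1); the short ones are alpha_{1,2,3}. The associated Dynkin diagram is a chain of 4 nodes with a double edge at one end; the terminal node there is the unique long simple root (C_4), so the type is C_4 (the algebra sp(8)).

C4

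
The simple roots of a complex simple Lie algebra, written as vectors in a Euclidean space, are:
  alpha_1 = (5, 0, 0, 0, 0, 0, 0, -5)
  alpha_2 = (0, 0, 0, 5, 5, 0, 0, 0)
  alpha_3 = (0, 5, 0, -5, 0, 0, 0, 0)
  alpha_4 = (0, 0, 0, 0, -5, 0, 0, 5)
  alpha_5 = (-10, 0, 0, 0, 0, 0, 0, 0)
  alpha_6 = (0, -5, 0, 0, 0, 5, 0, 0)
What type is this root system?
C6

Compute the Cartan integers a_ij = 2(alpha_i, alpha_j)/(alpha_j, alpha_j); the resulting 6x6 Cartan matrix is
[[2, 0, 0, -1, -1, 0], [0, 2, -1, -1, 0, 0], [0, -1, 2, 0, 0, -1], [-1, -1, 0, 2, 0, 0], [-2, 0, 0, 0, 2, 0], [0, 0, -1, 0, 0, 2]].
The roots have two lengths (squared-length ratio 2:1); the short ones are alpha_{1,2,3,4,6}. The associated Dynkin diagram is a chain of 6 nodes with a double edge at one end; the terminal node there is the unique long simple root (C_6), so the type is C_6 (the algebra sp(12)).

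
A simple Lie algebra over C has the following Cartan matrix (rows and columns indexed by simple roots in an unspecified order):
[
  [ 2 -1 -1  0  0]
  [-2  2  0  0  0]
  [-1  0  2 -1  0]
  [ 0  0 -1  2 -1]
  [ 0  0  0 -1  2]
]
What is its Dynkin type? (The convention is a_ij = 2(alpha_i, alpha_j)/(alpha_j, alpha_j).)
The matrix has rank 5 with 2's on the diagonal. Reading the off-diagonal entries as Dynkin edges (a single edge where a_ij = a_ji = -1; a double or triple edge where a_ij * a_ji = 2 or 3), the diagram is a chain of 5 nodes with a double edge at one end; the terminal node there is the unique long simple root (C_5). One simple-root ordering that puts it in standard form is (alpha_5, alpha_4, alpha_3, alpha_1, alpha_2). So the algebra is type C_5, i.e. sp(10).

type C_5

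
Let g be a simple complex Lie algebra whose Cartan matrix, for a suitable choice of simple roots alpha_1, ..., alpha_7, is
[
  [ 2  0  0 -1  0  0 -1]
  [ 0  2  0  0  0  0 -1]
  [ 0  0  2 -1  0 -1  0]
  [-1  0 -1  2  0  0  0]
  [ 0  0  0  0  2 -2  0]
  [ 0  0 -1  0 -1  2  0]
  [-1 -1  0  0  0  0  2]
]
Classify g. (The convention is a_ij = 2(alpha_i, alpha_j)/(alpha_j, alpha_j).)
C_7

The matrix has rank 7 with 2's on the diagonal. Reading the off-diagonal entries as Dynkin edges (a single edge where a_ij = a_ji = -1; a double or triple edge where a_ij * a_ji = 2 or 3), the diagram is a chain of 7 nodes with a double edge at one end; the terminal node there is the unique long simple root (C_7). One simple-root ordering that puts it in standard form is (alpha_2, alpha_7, alpha_1, alpha_4, alpha_3, alpha_6, alpha_5). So the algebra is type C_7, i.e. sp(14).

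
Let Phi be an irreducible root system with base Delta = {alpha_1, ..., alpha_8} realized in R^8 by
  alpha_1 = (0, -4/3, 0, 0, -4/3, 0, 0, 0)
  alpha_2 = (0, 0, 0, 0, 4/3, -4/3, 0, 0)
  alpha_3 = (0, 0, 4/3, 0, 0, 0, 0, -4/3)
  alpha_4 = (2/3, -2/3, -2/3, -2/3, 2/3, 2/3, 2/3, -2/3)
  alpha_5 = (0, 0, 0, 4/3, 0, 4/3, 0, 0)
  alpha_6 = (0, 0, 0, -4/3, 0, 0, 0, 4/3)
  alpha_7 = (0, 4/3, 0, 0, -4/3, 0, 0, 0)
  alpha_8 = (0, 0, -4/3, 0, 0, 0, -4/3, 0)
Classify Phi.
E_8

Compute the Cartan integers a_ij = 2(alpha_i, alpha_j)/(alpha_j, alpha_j); the resulting 8x8 Cartan matrix is
[[2, -1, 0, 0, 0, 0, 0, 0], [-1, 2, 0, 0, -1, 0, -1, 0], [0, 0, 2, 0, 0, -1, 0, -1], [0, 0, 0, 2, 0, 0, -1, 0], [0, -1, 0, 0, 2, -1, 0, 0], [0, 0, -1, 0, -1, 2, 0, 0], [0, -1, 0, -1, 0, 0, 2, 0], [0, 0, -1, 0, 0, 0, 0, 2]].
All simple roots have the same length, so the diagram is simply laced. The associated Dynkin diagram is a chain of 7 nodes with one extra node attached to the third node from one end (E_8), so the type is E_8.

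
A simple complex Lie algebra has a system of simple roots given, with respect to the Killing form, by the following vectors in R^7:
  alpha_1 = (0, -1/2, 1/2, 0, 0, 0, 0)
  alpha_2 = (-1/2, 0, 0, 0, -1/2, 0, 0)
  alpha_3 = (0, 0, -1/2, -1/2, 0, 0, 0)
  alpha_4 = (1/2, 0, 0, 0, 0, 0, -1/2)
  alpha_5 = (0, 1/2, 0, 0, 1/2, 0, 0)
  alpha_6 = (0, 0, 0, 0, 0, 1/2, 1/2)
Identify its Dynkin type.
A6

Compute the Cartan integers a_ij = 2(alpha_i, alpha_j)/(alpha_j, alpha_j); the resulting 6x6 Cartan matrix is
[[2, 0, -1, 0, -1, 0], [0, 2, 0, -1, -1, 0], [-1, 0, 2, 0, 0, 0], [0, -1, 0, 2, 0, -1], [-1, -1, 0, 0, 2, 0], [0, 0, 0, -1, 0, 2]].
All simple roots have the same length, so the diagram is simply laced. The associated Dynkin diagram is a chain of 6 nodes with single edges (A_6), so the type is A_6 (the algebra sl(7)).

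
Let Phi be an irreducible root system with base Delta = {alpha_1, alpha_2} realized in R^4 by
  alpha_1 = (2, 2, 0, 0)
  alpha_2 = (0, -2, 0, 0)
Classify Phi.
Compute the Cartan integers a_ij = 2(alpha_i, alpha_j)/(alpha_j, alpha_j); the resulting 2x2 Cartan matrix is
[[2, -2], [-1, 2]].
The roots have two lengths (squared-length ratio 2:1); the short ones are alpha_{2}. The associated Dynkin diagram is a chain of 2 nodes with a double edge at one end; the terminal node there is the unique short simple root (B_2), so the type is B_2 (the algebra so(5)).

type B_2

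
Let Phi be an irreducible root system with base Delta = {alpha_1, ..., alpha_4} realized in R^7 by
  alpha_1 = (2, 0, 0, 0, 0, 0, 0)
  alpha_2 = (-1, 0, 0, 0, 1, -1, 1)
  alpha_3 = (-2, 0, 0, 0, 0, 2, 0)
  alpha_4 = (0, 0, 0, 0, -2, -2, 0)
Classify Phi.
F_4

Compute the Cartan integers a_ij = 2(alpha_i, alpha_j)/(alpha_j, alpha_j); the resulting 4x4 Cartan matrix is
[[2, -1, -1, 0], [-1, 2, 0, 0], [-2, 0, 2, -1], [0, 0, -1, 2]].
The roots have two lengths (squared-length ratio 2:1); the short ones are alpha_{1,2}. The associated Dynkin diagram is a chain of 4 nodes with a double edge between the middle two (F_4), so the type is F_4.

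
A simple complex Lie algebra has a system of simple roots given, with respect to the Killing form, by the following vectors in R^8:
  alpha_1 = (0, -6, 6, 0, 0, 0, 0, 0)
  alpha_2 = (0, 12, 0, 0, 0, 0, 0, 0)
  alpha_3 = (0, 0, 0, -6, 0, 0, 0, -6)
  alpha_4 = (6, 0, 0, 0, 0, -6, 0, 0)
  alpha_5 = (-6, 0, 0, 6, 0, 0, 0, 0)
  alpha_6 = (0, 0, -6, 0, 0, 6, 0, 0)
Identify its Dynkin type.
Compute the Cartan integers a_ij = 2(alpha_i, alpha_j)/(alpha_j, alpha_j); the resulting 6x6 Cartan matrix is
[[2, -1, 0, 0, 0, -1], [-2, 2, 0, 0, 0, 0], [0, 0, 2, 0, -1, 0], [0, 0, 0, 2, -1, -1], [0, 0, -1, -1, 2, 0], [-1, 0, 0, -1, 0, 2]].
The roots have two lengths (squared-length ratio 2:1); the short ones are alpha_{1,3,4,5,6}. The associated Dynkin diagram is a chain of 6 nodes with a double edge at one end; the terminal node there is the unique long simple root (C_6), so the type is C_6 (the algebra sp(12)).

type C_6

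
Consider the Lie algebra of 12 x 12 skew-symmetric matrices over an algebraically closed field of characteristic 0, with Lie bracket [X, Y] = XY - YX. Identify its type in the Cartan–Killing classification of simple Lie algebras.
D_6 (so(12))

This is so(12) with 12 even, which has dimension 12(12-1)/2 = 66 and rank 12/2 = 6. In the classification of classical Lie algebras, the orthogonal algebra so(2n) in an even number of variables has type D_n; here n = 6, so the Dynkin diagram is a chain of 4 nodes with a fork of two nodes at one end (D_6). Hence the type is D_6.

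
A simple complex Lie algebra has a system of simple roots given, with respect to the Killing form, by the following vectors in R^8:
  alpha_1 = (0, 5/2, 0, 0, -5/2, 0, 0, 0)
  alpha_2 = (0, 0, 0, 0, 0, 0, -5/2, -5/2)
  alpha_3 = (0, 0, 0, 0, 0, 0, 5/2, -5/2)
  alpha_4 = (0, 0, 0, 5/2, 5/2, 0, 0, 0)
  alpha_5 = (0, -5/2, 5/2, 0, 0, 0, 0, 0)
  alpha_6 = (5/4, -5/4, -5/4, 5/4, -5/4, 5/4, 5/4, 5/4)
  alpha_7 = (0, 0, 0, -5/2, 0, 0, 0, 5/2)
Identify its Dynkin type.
Compute the Cartan integers a_ij = 2(alpha_i, alpha_j)/(alpha_j, alpha_j); the resulting 7x7 Cartan matrix is
[[2, 0, 0, -1, -1, 0, 0], [0, 2, 0, 0, 0, -1, -1], [0, 0, 2, 0, 0, 0, -1], [-1, 0, 0, 2, 0, 0, -1], [-1, 0, 0, 0, 2, 0, 0], [0, -1, 0, 0, 0, 2, 0], [0, -1, -1, -1, 0, 0, 2]].
All simple roots have the same length, so the diagram is simply laced. The associated Dynkin diagram is a chain of 6 nodes with one extra node attached to the third node from one end (E_7), so the type is E_7.

E_7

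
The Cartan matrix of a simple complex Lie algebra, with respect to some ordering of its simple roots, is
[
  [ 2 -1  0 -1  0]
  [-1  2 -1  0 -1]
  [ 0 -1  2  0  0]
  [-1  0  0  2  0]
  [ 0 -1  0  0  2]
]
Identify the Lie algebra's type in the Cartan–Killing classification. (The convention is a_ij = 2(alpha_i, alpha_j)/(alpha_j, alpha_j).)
The matrix has rank 5 with 2's on the diagonal. Reading the off-diagonal entries as Dynkin edges (a single edge where a_ij = a_ji = -1; a double or triple edge where a_ij * a_ji = 2 or 3), the diagram is a chain of 3 nodes with a fork of two nodes at one end (D_5). One simple-root ordering that puts it in standard form is (alpha_4, alpha_1, alpha_2, alpha_5, alpha_3). So the algebra is type D_5, i.e. so(10).

D_5 (so(10))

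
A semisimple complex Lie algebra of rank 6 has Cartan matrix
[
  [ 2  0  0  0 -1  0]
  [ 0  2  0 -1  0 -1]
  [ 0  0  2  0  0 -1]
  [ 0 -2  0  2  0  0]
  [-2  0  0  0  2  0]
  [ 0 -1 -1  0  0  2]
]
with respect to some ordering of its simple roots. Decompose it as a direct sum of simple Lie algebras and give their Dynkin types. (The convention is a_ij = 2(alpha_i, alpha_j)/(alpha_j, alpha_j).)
B_2 (so(5)) ⊕ C_4 (sp(8))

The diagram associated to this matrix has two connected components: the simple roots {alpha_1, alpha_5} form a chain of 2 nodes with a double edge at one end; the terminal node there is the unique short simple root (B_2), and {alpha_2, alpha_3, alpha_4, alpha_6} form a chain of 4 nodes with a double edge at one end; the terminal node there is the unique long simple root (C_4). A semisimple Lie algebra decomposes uniquely as the direct sum of simple ideals, one per connected component of its Dynkin diagram, so g ≅ B_2 ⊕ C_4 (dimension 10 + 36 = 46).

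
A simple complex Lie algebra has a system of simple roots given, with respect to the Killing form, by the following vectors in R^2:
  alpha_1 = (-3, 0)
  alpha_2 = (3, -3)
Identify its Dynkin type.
Compute the Cartan integers a_ij = 2(alpha_i, alpha_j)/(alpha_j, alpha_j); the resulting 2x2 Cartan matrix is
[[2, -1], [-2, 2]].
The roots have two lengths (squared-length ratio 2:1); the short ones are alpha_{1}. The associated Dynkin diagram is a chain of 2 nodes with a double edge at one end; the terminal node there is the unique short simple root (B_2), so the type is B_2 (the algebra so(5)).

B2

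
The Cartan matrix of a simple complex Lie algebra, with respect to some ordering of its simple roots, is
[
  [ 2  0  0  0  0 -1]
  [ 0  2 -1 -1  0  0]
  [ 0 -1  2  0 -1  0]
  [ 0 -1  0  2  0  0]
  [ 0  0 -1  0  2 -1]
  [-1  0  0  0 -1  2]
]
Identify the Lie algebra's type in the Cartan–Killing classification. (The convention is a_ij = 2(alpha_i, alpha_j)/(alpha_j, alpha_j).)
The matrix has rank 6 with 2's on the diagonal. Reading the off-diagonal entries as Dynkin edges (a single edge where a_ij = a_ji = -1; a double or triple edge where a_ij * a_ji = 2 or 3), the diagram is a chain of 6 nodes with single edges (A_6). One simple-root ordering that puts it in standard form is (alpha_1, alpha_6, alpha_5, alpha_3, alpha_2, alpha_4). So the algebra is type A_6, i.e. sl(7).

type A_6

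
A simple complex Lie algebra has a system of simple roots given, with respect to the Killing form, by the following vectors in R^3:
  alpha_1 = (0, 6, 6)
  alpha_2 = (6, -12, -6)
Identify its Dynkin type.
G2

Compute the Cartan integers a_ij = 2(alpha_i, alpha_j)/(alpha_j, alpha_j); the resulting 2x2 Cartan matrix is
[[2, -1], [-3, 2]].
The roots have two lengths (squared-length ratio 3:1); the short ones are alpha_{1}. The associated Dynkin diagram is two nodes joined by a triple edge (G_2), so the type is G_2.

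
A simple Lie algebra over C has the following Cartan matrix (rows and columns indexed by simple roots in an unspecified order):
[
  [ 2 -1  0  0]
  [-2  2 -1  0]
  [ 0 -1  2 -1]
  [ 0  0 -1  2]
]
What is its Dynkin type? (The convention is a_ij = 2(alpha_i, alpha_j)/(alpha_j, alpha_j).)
B_4 (so(9))

The matrix has rank 4 with 2's on the diagonal. Reading the off-diagonal entries as Dynkin edges (a single edge where a_ij = a_ji = -1; a double or triple edge where a_ij * a_ji = 2 or 3), the diagram is a chain of 4 nodes with a double edge at one end; the terminal node there is the unique short simple root (B_4). One simple-root ordering that puts it in standard form is (alpha_4, alpha_3, alpha_2, alpha_1). So the algebra is type B_4, i.e. so(9).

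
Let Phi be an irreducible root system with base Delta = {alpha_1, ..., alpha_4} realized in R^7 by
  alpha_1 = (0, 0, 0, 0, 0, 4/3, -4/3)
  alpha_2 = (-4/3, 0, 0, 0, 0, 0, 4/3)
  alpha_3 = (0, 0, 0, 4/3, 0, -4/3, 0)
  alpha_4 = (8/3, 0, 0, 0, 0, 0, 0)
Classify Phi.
C_4 (sp(8))

Compute the Cartan integers a_ij = 2(alpha_i, alpha_j)/(alpha_j, alpha_j); the resulting 4x4 Cartan matrix is
[[2, -1, -1, 0], [-1, 2, 0, -1], [-1, 0, 2, 0], [0, -2, 0, 2]].
The roots have two lengths (squared-length ratio 2:1); the short ones are alpha_{1,2,3}. The associated Dynkin diagram is a chain of 4 nodes with a double edge at one end; the terminal node there is the unique long simple root (C_4), so the type is C_4 (the algebra sp(8)).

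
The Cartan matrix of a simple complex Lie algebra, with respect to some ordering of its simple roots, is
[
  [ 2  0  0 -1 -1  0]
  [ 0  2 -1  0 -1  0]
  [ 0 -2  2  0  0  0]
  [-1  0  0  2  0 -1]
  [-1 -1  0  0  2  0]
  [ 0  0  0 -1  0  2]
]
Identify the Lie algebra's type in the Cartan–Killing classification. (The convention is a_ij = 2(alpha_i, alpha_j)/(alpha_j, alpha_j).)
The matrix has rank 6 with 2's on the diagonal. Reading the off-diagonal entries as Dynkin edges (a single edge where a_ij = a_ji = -1; a double or triple edge where a_ij * a_ji = 2 or 3), the diagram is a chain of 6 nodes with a double edge at one end; the terminal node there is the unique long simple root (C_6). One simple-root ordering that puts it in standard form is (alpha_6, alpha_4, alpha_1, alpha_5, alpha_2, alpha_3). So the algebra is type C_6, i.e. sp(12).

C_6 (sp(12))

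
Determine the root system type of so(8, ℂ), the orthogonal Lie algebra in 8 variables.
This is so(8) with 8 even, which has dimension 8(8-1)/2 = 28 and rank 8/2 = 4. In the classification of classical Lie algebras, the orthogonal algebra so(2n) in an even number of variables has type D_n; here n = 4, so the Dynkin diagram is a chain of 2 nodes with a fork of two nodes at one end (D_4). Hence the type is D_4.

D_4 (so(8))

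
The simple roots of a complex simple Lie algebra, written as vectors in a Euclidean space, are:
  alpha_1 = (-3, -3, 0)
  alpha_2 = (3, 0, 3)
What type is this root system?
Compute the Cartan integers a_ij = 2(alpha_i, alpha_j)/(alpha_j, alpha_j); the resulting 2x2 Cartan matrix is
[[2, -1], [-1, 2]].
All simple roots have the same length, so the diagram is simply laced. The associated Dynkin diagram is a chain of 2 nodes with single edges (A_2), so the type is A_2 (the algebra sl(3)).

A_2 (sl(3))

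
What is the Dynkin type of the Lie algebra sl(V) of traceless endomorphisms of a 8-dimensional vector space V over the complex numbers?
A7

This is sl(8), which has dimension 8^2 - 1 = 63 and rank 8 - 1 = 7 (a Cartan subalgebra is the diagonal traceless matrices). In the classification of classical Lie algebras, the special linear algebra sl(n+1) has type A_n; here n = 7, so the Dynkin diagram is a chain of 7 nodes with single edges (A_7). Hence the type is A_7.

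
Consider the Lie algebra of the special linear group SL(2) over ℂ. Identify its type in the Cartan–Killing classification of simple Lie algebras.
A1

This is sl(2), which has dimension 2^2 - 1 = 3 and rank 2 - 1 = 1 (a Cartan subalgebra is the diagonal traceless matrices). In the classification of classical Lie algebras, the special linear algebra sl(n+1) has type A_n; here n = 1, so the Dynkin diagram is a chain of 1 nodes with single edges (A_1). Hence the type is A_1.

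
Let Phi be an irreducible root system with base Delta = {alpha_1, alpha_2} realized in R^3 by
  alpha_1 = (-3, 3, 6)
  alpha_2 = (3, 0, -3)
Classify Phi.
G2

Compute the Cartan integers a_ij = 2(alpha_i, alpha_j)/(alpha_j, alpha_j); the resulting 2x2 Cartan matrix is
[[2, -3], [-1, 2]].
The roots have two lengths (squared-length ratio 3:1); the short ones are alpha_{2}. The associated Dynkin diagram is two nodes joined by a triple edge (G_2), so the type is G_2.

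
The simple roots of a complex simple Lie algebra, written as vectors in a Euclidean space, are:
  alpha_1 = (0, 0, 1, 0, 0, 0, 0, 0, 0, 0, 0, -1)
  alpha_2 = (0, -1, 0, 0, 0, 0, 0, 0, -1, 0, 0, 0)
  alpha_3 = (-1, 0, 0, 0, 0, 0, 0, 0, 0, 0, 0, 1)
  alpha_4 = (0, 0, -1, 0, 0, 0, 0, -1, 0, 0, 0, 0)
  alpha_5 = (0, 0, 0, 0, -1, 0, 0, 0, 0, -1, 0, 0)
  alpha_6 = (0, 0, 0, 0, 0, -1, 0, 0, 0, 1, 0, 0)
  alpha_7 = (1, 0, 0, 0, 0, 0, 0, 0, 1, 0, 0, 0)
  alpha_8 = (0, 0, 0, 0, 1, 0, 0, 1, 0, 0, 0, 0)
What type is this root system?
Compute the Cartan integers a_ij = 2(alpha_i, alpha_j)/(alpha_j, alpha_j); the resulting 8x8 Cartan matrix is
[[2, 0, -1, -1, 0, 0, 0, 0], [0, 2, 0, 0, 0, 0, -1, 0], [-1, 0, 2, 0, 0, 0, -1, 0], [-1, 0, 0, 2, 0, 0, 0, -1], [0, 0, 0, 0, 2, -1, 0, -1], [0, 0, 0, 0, -1, 2, 0, 0], [0, -1, -1, 0, 0, 0, 2, 0], [0, 0, 0, -1, -1, 0, 0, 2]].
All simple roots have the same length, so the diagram is simply laced. The associated Dynkin diagram is a chain of 8 nodes with single edges (A_8), so the type is A_8 (the algebra sl(9)).

A8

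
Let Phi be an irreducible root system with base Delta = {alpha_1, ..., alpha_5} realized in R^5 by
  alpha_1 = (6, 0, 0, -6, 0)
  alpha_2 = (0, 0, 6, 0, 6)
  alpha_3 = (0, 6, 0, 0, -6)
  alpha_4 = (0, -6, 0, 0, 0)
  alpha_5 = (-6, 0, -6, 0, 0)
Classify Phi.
Compute the Cartan integers a_ij = 2(alpha_i, alpha_j)/(alpha_j, alpha_j); the resulting 5x5 Cartan matrix is
[[2, 0, 0, 0, -1], [0, 2, -1, 0, -1], [0, -1, 2, -2, 0], [0, 0, -1, 2, 0], [-1, -1, 0, 0, 2]].
The roots have two lengths (squared-length ratio 2:1); the short ones are alpha_{4}. The associated Dynkin diagram is a chain of 5 nodes with a double edge at one end; the terminal node there is the unique short simple root (B_5), so the type is B_5 (the algebra so(11)).

B_5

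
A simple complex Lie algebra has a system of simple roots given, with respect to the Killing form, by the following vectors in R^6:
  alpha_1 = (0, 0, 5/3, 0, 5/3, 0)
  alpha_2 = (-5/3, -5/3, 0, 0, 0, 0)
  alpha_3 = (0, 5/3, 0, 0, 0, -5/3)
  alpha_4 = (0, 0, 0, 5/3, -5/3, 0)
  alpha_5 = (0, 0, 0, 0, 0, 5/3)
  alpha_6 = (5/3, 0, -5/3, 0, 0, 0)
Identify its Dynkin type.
Compute the Cartan integers a_ij = 2(alpha_i, alpha_j)/(alpha_j, alpha_j); the resulting 6x6 Cartan matrix is
[[2, 0, 0, -1, 0, -1], [0, 2, -1, 0, 0, -1], [0, -1, 2, 0, -2, 0], [-1, 0, 0, 2, 0, 0], [0, 0, -1, 0, 2, 0], [-1, -1, 0, 0, 0, 2]].
The roots have two lengths (squared-length ratio 2:1); the short ones are alpha_{5}. The associated Dynkin diagram is a chain of 6 nodes with a double edge at one end; the terminal node there is the unique short simple root (B_6), so the type is B_6 (the algebra so(13)).

type B_6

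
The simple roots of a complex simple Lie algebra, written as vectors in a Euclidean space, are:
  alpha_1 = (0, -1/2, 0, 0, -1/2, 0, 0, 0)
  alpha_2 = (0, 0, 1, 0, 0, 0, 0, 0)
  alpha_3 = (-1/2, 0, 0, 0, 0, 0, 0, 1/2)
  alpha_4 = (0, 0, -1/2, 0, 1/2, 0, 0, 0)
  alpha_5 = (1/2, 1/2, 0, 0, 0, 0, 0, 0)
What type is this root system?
Compute the Cartan integers a_ij = 2(alpha_i, alpha_j)/(alpha_j, alpha_j); the resulting 5x5 Cartan matrix is
[[2, 0, 0, -1, -1], [0, 2, 0, -2, 0], [0, 0, 2, 0, -1], [-1, -1, 0, 2, 0], [-1, 0, -1, 0, 2]].
The roots have two lengths (squared-length ratio 2:1); the short ones are alpha_{1,3,4,5}. The associated Dynkin diagram is a chain of 5 nodes with a double edge at one end; the terminal node there is the unique long simple root (C_5), so the type is C_5 (the algebra sp(10)).

C_5 (sp(10))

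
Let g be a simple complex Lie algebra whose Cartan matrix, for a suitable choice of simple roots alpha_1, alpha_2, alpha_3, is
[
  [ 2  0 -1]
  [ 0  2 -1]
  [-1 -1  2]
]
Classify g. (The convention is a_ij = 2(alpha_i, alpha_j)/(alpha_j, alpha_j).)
The matrix has rank 3 with 2's on the diagonal. Reading the off-diagonal entries as Dynkin edges (a single edge where a_ij = a_ji = -1; a double or triple edge where a_ij * a_ji = 2 or 3), the diagram is a chain of 3 nodes with single edges (A_3). One simple-root ordering that puts it in standard form is (alpha_1, alpha_3, alpha_2). So the algebra is type A_3, i.e. sl(4).

A_3 (sl(4))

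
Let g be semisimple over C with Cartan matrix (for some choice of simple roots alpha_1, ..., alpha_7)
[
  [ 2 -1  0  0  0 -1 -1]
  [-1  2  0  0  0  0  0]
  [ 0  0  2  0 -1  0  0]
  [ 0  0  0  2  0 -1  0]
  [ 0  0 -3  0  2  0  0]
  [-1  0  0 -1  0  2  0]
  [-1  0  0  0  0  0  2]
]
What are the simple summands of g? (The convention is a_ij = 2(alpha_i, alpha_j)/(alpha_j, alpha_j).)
type D_5 ⊕ type G_2

The diagram associated to this matrix has two connected components: the simple roots {alpha_1, alpha_2, alpha_4, alpha_6, alpha_7} form a chain of 3 nodes with a fork of two nodes at one end (D_5), and {alpha_3, alpha_5} form two nodes joined by a triple edge (G_2). A semisimple Lie algebra decomposes uniquely as the direct sum of simple ideals, one per connected component of its Dynkin diagram, so g ≅ D_5 ⊕ G_2 (dimension 45 + 14 = 59).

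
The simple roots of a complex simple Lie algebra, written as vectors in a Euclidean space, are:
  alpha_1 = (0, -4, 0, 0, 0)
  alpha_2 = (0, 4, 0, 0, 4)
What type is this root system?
type B_2

Compute the Cartan integers a_ij = 2(alpha_i, alpha_j)/(alpha_j, alpha_j); the resulting 2x2 Cartan matrix is
[[2, -1], [-2, 2]].
The roots have two lengths (squared-length ratio 2:1); the short ones are alpha_{1}. The associated Dynkin diagram is a chain of 2 nodes with a double edge at one end; the terminal node there is the unique short simple root (B_2), so the type is B_2 (the algebra so(5)).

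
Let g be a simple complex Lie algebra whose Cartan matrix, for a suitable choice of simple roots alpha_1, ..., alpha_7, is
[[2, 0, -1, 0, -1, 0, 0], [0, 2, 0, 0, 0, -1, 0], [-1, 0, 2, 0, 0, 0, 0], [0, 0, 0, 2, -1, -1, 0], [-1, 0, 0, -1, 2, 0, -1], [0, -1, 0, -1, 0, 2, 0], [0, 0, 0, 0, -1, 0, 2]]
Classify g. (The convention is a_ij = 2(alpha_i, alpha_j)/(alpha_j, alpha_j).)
E7

The matrix has rank 7 with 2's on the diagonal. Reading the off-diagonal entries as Dynkin edges (a single edge where a_ij = a_ji = -1; a double or triple edge where a_ij * a_ji = 2 or 3), the diagram is a chain of 6 nodes with one extra node attached to the third node from one end (E_7). One simple-root ordering that puts it in standard form is (alpha_3, alpha_7, alpha_1, alpha_5, alpha_4, alpha_6, alpha_2). So the algebra is type E_7.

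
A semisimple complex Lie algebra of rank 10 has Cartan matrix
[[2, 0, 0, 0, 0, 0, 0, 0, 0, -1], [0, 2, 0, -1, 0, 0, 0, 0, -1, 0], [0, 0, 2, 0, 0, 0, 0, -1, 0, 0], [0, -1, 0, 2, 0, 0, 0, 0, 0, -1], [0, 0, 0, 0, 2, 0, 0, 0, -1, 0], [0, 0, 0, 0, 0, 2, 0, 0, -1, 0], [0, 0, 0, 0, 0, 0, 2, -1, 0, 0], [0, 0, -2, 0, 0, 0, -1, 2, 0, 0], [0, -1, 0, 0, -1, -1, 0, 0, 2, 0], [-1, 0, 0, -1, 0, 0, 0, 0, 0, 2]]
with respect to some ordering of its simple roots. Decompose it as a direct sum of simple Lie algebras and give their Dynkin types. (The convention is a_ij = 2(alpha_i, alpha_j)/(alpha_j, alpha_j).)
B3 ⊕ D7

The diagram associated to this matrix has two connected components: the simple roots {alpha_3, alpha_7, alpha_8} form a chain of 3 nodes with a double edge at one end; the terminal node there is the unique short simple root (B_3), and {alpha_1, alpha_2, alpha_4, alpha_5, alpha_6, alpha_9, alpha_10} form a chain of 5 nodes with a fork of two nodes at one end (D_7). A semisimple Lie algebra decomposes uniquely as the direct sum of simple ideals, one per connected component of its Dynkin diagram, so g ≅ B_3 ⊕ D_7 (dimension 21 + 91 = 112).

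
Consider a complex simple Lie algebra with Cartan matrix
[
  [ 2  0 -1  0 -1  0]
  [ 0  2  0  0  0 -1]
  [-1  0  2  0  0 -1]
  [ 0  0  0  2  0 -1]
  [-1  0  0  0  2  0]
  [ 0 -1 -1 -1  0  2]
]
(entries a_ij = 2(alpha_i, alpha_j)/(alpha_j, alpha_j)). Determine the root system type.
D_6

The matrix has rank 6 with 2's on the diagonal. Reading the off-diagonal entries as Dynkin edges (a single edge where a_ij = a_ji = -1; a double or triple edge where a_ij * a_ji = 2 or 3), the diagram is a chain of 4 nodes with a fork of two nodes at one end (D_6). One simple-root ordering that puts it in standard form is (alpha_5, alpha_1, alpha_3, alpha_6, alpha_2, alpha_4). So the algebra is type D_6, i.e. so(12).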